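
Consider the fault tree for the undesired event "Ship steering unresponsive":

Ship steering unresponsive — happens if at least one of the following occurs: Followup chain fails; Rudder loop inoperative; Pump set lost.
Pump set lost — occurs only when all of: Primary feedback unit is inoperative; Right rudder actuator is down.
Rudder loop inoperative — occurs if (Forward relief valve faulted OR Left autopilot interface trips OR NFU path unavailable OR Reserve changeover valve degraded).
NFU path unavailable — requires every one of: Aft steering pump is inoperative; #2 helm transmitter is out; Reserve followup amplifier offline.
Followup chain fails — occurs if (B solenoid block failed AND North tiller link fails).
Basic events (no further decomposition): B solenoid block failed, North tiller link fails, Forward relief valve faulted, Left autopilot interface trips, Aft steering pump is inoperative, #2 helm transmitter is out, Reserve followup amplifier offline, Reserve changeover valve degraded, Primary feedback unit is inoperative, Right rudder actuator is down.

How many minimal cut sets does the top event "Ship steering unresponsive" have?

6

Followup chain fails [AND]: one cut set from each child combined → 1 × 1 = 1 cut set(s).
NFU path unavailable [AND]: one cut set from each child combined → 1 × 1 × 1 = 1 cut set(s).
Rudder loop inoperative [OR]: union of children's cut sets → 4 cut set(s).
Pump set lost [AND]: one cut set from each child combined → 1 × 1 = 1 cut set(s).
Ship steering unresponsive [OR]: union of children's cut sets → 6 cut set(s).
Minimal cut sets: {B solenoid block failed, North tiller link fails}; {Forward relief valve faulted}; {Left autopilot interface trips}; {#2 helm transmitter is out, Aft steering pump is inoperative, Reserve followup amplifier offline}; {Reserve changeover valve degraded}; {Primary feedback unit is inoperative, Right rudder actuator is down}.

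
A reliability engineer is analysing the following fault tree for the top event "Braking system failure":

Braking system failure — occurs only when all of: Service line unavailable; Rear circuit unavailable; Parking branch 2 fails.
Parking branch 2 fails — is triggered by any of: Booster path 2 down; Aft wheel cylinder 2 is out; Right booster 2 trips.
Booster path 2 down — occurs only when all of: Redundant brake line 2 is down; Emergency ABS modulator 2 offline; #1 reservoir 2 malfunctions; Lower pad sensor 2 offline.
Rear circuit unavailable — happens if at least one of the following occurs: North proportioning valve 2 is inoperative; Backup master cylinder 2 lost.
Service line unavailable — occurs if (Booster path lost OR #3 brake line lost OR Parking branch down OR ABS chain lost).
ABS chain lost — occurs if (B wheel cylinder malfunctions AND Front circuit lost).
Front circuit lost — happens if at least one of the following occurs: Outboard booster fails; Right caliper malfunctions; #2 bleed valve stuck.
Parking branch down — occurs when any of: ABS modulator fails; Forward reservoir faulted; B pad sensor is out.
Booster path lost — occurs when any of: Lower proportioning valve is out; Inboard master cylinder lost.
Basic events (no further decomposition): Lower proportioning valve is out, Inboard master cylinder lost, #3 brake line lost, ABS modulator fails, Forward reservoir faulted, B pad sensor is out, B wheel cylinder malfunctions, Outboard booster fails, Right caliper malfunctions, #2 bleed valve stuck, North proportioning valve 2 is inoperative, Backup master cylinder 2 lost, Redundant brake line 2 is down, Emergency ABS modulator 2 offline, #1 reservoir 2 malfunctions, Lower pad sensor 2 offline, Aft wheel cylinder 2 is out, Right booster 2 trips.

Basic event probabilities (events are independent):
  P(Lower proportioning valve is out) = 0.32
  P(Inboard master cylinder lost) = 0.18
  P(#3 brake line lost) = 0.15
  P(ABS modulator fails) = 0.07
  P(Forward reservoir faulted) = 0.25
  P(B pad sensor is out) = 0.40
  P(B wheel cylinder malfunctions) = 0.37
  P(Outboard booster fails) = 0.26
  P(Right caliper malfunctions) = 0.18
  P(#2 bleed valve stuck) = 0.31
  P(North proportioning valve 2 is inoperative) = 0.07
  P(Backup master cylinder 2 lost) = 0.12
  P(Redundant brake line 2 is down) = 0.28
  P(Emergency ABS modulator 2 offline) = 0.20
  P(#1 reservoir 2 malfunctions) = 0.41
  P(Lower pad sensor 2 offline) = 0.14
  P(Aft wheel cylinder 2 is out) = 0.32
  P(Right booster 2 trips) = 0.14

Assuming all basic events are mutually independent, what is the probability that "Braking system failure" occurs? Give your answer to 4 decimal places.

P(Booster path lost) [OR] = 1 − (1−0.32) × (1−0.18) = 0.442400
P(Parking branch down) [OR] = 1 − (1−0.07) × (1−0.25) × (1−0.40) = 0.581500
P(Front circuit lost) [OR] = 1 − (1−0.26) × (1−0.18) × (1−0.31) = 0.581308
P(ABS chain lost) [AND] = 0.37 × 0.581308 = 0.215084
P(Service line unavailable) [OR] = 1 − (1−0.442400) × (1−0.15) × (1−0.581500) × (1−0.215084) = 0.844310
P(Rear circuit unavailable) [OR] = 1 − (1−0.07) × (1−0.12) = 0.181600
P(Booster path 2 down) [AND] = 0.28 × 0.20 × 0.41 × 0.14 = 0.003214
P(Parking branch 2 fails) [OR] = 1 − (1−0.003214) × (1−0.32) × (1−0.14) = 0.417080
P(Braking system failure) [AND] = 0.844310 × 0.181600 × 0.417080 = 0.063949
Rounded to 4 decimal places: P(Braking system failure) ≈ 0.0639.

0.0639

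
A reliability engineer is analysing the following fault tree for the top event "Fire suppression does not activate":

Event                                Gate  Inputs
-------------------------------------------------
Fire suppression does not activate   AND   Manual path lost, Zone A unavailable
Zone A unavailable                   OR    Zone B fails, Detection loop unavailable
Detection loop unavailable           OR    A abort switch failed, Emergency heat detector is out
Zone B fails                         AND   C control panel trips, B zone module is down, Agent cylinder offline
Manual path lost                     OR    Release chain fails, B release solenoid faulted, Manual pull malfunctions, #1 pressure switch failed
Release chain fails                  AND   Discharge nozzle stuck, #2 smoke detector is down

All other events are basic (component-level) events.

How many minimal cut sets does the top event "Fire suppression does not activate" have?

Release chain fails [AND]: one cut set from each child combined → 1 × 1 = 1 cut set(s).
Manual path lost [OR]: union of children's cut sets → 4 cut set(s).
Zone B fails [AND]: one cut set from each child combined → 1 × 1 × 1 = 1 cut set(s).
Detection loop unavailable [OR]: union of children's cut sets → 2 cut set(s).
Zone A unavailable [OR]: union of children's cut sets → 3 cut set(s).
Fire suppression does not activate [AND]: one cut set from each child combined → 4 × 3 = 12 cut set(s).

12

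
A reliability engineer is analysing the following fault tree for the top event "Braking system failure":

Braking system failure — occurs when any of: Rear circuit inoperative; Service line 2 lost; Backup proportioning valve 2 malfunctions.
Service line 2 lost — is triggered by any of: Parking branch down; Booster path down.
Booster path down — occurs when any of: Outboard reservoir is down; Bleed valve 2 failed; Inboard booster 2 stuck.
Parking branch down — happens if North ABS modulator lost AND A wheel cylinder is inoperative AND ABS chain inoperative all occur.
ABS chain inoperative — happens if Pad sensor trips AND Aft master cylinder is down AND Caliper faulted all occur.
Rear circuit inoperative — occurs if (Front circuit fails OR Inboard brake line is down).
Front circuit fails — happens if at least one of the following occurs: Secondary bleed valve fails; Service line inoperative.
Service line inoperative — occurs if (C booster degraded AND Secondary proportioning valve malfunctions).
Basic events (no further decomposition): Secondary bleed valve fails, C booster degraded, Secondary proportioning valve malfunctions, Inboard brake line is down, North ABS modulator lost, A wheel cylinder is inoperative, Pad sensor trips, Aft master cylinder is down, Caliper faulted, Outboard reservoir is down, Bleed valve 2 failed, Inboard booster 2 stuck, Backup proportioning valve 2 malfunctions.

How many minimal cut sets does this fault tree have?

8

Service line inoperative [AND]: one cut set from each child combined → 1 × 1 = 1 cut set(s).
Front circuit fails [OR]: union of children's cut sets → 2 cut set(s).
Rear circuit inoperative [OR]: union of children's cut sets → 3 cut set(s).
ABS chain inoperative [AND]: one cut set from each child combined → 1 × 1 × 1 = 1 cut set(s).
Parking branch down [AND]: one cut set from each child combined → 1 × 1 × 1 = 1 cut set(s).
Booster path down [OR]: union of children's cut sets → 3 cut set(s).
Service line 2 lost [OR]: union of children's cut sets → 4 cut set(s).
Braking system failure [OR]: union of children's cut sets → 8 cut set(s).
Minimal cut sets: {Secondary bleed valve fails}; {C booster degraded, Secondary proportioning valve malfunctions}; {Inboard brake line is down}; {A wheel cylinder is inoperative, Aft master cylinder is down, Caliper faulted, North ABS modulator lost, Pad sensor trips}; {Outboard reservoir is down}; {Bleed valve 2 failed}; {Inboard booster 2 stuck}; {Backup proportioning valve 2 malfunctions}.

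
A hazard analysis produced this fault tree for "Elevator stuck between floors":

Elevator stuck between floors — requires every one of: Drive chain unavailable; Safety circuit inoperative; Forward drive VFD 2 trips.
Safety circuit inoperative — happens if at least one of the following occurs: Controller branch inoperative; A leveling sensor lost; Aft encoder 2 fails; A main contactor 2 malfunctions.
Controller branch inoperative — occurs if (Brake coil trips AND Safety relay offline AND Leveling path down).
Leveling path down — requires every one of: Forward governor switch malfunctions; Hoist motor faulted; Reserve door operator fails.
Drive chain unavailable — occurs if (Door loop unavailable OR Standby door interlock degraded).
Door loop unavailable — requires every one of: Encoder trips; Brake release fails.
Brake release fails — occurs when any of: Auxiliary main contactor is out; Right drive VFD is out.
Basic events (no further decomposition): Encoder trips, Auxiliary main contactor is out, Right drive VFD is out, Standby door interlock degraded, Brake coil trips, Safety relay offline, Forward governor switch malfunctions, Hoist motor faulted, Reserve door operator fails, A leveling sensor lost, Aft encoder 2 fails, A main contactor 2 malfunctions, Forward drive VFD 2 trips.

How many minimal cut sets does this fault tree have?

Brake release fails [OR]: union of children's cut sets → 2 cut set(s).
Door loop unavailable [AND]: one cut set from each child combined → 1 × 2 = 2 cut set(s).
Drive chain unavailable [OR]: union of children's cut sets → 3 cut set(s).
Leveling path down [AND]: one cut set from each child combined → 1 × 1 × 1 = 1 cut set(s).
Controller branch inoperative [AND]: one cut set from each child combined → 1 × 1 × 1 = 1 cut set(s).
Safety circuit inoperative [OR]: union of children's cut sets → 4 cut set(s).
Elevator stuck between floors [AND]: one cut set from each child combined → 3 × 4 × 1 = 12 cut set(s).

12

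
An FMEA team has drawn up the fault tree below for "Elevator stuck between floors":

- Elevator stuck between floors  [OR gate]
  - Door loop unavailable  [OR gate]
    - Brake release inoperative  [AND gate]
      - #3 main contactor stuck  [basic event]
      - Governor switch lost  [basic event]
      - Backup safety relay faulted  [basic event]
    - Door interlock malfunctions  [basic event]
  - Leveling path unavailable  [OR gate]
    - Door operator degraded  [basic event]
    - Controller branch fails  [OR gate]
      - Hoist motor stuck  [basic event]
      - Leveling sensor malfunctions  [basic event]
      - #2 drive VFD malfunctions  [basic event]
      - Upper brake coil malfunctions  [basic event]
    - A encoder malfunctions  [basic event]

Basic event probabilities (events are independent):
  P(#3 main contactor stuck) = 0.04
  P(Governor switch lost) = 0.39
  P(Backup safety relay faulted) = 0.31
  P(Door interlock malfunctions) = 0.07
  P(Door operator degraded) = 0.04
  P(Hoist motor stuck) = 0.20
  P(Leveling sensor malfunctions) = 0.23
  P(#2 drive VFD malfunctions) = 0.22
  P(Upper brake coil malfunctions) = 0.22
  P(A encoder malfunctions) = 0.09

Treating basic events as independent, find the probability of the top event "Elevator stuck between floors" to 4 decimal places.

0.6970

P(Brake release inoperative) [AND] = 0.04 × 0.39 × 0.31 = 0.004836
P(Door loop unavailable) [OR] = 1 − (1−0.004836) × (1−0.07) = 0.074497
P(Controller branch fails) [OR] = 1 − (1−0.20) × (1−0.23) × (1−0.22) × (1−0.22) = 0.625226
P(Leveling path unavailable) [OR] = 1 − (1−0.04) × (1−0.625226) × (1−0.09) = 0.672597
P(Elevator stuck between floors) [OR] = 1 − (1−0.074497) × (1−0.672597) = 0.696988
Rounded to 4 decimal places: P(Elevator stuck between floors) ≈ 0.6970.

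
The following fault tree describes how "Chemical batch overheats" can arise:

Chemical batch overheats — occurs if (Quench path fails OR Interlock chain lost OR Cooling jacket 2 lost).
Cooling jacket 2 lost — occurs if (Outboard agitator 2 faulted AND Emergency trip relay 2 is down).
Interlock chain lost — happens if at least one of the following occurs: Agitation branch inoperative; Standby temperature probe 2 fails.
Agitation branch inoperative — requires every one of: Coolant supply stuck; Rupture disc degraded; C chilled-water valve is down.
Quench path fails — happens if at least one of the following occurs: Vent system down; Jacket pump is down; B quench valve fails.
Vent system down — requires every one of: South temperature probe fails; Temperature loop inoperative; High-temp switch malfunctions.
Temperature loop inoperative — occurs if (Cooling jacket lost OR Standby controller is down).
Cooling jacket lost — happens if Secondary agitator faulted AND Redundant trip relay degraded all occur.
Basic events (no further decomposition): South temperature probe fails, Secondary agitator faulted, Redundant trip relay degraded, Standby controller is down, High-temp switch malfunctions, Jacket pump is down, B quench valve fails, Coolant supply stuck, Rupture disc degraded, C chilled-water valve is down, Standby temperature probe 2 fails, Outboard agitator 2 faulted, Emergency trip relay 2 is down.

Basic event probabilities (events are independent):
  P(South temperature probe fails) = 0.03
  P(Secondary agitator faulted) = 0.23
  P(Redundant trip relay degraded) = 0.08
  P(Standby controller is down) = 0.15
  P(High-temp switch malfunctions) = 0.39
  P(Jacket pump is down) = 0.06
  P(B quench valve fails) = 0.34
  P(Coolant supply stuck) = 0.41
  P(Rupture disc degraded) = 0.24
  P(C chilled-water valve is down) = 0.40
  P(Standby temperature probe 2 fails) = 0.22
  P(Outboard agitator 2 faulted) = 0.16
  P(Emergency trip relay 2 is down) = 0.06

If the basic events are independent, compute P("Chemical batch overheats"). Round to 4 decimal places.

0.5405

P(Cooling jacket lost) [AND] = 0.23 × 0.08 = 0.018400
P(Temperature loop inoperative) [OR] = 1 − (1−0.018400) × (1−0.15) = 0.165640
P(Vent system down) [AND] = 0.03 × 0.165640 × 0.39 = 0.001938
P(Quench path fails) [OR] = 1 − (1−0.001938) × (1−0.06) × (1−0.34) = 0.380802
P(Agitation branch inoperative) [AND] = 0.41 × 0.24 × 0.40 = 0.039360
P(Interlock chain lost) [OR] = 1 − (1−0.039360) × (1−0.22) = 0.250701
P(Cooling jacket 2 lost) [AND] = 0.16 × 0.06 = 0.009600
P(Chemical batch overheats) [OR] = 1 − (1−0.380802) × (1−0.250701) × (1−0.009600) = 0.540490
Rounded to 4 decimal places: P(Chemical batch overheats) ≈ 0.5405.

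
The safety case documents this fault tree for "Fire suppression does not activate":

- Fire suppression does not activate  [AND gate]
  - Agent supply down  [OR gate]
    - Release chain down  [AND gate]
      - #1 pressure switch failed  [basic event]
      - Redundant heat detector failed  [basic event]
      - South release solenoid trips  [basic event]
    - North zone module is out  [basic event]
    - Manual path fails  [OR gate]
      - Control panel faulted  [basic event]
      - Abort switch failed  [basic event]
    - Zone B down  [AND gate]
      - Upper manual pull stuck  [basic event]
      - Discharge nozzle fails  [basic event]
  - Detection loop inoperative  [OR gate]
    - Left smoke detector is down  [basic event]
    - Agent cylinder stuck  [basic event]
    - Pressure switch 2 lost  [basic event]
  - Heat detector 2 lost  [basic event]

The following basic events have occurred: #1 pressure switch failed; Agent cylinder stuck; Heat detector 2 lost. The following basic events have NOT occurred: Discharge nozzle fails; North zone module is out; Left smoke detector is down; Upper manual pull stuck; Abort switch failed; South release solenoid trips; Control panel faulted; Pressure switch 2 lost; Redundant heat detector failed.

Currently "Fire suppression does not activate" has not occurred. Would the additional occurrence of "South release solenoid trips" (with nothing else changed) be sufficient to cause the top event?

No

Counterfactual: set "South release solenoid trips" to occurred.
Release chain down [AND]: #1 pressure switch failed=occurs, Redundant heat detector failed=not, South release solenoid trips=occurs → not all inputs occur → does not occur.
Manual path fails [OR]: Control panel faulted=not, Abort switch failed=not → no input occurs → does not occur.
Zone B down [AND]: Upper manual pull stuck=not, Discharge nozzle fails=not → not all inputs occur → does not occur.
Agent supply down [OR]: Release chain down=not, North zone module is out=not, Manual path fails=not, Zone B down=not → no input occurs → does not occur.
Detection loop inoperative [OR]: Left smoke detector is down=not, Agent cylinder stuck=occurs, Pressure switch 2 lost=not → at least one input occurs → occurs.
Fire suppression does not activate [AND]: Agent supply down=not, Detection loop inoperative=occurs, Heat detector 2 lost=occurs → not all inputs occur → does not occur.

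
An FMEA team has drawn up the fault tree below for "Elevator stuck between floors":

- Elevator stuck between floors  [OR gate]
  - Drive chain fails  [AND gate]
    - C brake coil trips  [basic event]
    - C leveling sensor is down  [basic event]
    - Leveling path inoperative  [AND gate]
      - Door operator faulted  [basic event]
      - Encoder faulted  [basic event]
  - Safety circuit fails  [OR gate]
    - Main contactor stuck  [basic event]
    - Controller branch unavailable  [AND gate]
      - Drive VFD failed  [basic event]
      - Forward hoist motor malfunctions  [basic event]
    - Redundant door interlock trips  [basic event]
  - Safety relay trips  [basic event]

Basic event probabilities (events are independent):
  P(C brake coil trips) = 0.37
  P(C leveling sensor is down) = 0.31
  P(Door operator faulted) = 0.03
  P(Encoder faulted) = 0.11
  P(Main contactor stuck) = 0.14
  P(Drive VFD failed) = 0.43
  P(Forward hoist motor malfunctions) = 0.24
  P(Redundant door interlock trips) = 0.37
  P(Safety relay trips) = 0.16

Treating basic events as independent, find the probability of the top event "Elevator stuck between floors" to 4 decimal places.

P(Leveling path inoperative) [AND] = 0.03 × 0.11 = 0.003300
P(Drive chain fails) [AND] = 0.37 × 0.31 × 0.003300 = 0.000379
P(Controller branch unavailable) [AND] = 0.43 × 0.24 = 0.103200
P(Safety circuit fails) [OR] = 1 − (1−0.14) × (1−0.103200) × (1−0.37) = 0.514114
P(Elevator stuck between floors) [OR] = 1 − (1−0.000379) × (1−0.514114) × (1−0.16) = 0.592010
Rounded to 4 decimal places: P(Elevator stuck between floors) ≈ 0.5920.

0.5920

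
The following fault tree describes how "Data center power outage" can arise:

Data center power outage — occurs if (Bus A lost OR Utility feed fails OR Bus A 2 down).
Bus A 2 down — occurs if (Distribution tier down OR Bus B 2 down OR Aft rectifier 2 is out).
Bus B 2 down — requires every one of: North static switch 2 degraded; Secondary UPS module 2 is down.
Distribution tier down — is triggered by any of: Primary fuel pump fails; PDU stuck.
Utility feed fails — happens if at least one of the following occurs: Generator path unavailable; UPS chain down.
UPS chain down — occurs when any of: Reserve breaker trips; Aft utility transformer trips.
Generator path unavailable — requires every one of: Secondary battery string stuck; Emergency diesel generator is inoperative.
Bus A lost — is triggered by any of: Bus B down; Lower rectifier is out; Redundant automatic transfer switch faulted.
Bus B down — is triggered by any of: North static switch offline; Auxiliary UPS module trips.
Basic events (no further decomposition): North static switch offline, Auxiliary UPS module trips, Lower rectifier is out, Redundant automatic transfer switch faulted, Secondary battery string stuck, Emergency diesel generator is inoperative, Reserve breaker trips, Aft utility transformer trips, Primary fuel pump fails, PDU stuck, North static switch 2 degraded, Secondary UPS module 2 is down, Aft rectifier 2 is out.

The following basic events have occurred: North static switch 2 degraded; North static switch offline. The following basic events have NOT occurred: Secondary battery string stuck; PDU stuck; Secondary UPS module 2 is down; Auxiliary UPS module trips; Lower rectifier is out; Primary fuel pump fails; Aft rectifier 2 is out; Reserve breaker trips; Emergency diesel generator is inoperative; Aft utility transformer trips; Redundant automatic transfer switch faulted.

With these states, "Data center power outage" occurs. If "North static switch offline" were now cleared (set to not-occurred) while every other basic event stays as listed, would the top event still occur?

No

Counterfactual: set "North static switch offline" to not occurred.
Bus B down [OR]: North static switch offline=not, Auxiliary UPS module trips=not → no input occurs → does not occur.
Bus A lost [OR]: Bus B down=not, Lower rectifier is out=not, Redundant automatic transfer switch faulted=not → no input occurs → does not occur.
Generator path unavailable [AND]: Secondary battery string stuck=not, Emergency diesel generator is inoperative=not → not all inputs occur → does not occur.
UPS chain down [OR]: Reserve breaker trips=not, Aft utility transformer trips=not → no input occurs → does not occur.
Utility feed fails [OR]: Generator path unavailable=not, UPS chain down=not → no input occurs → does not occur.
Distribution tier down [OR]: Primary fuel pump fails=not, PDU stuck=not → no input occurs → does not occur.
Bus B 2 down [AND]: North static switch 2 degraded=occurs, Secondary UPS module 2 is down=not → not all inputs occur → does not occur.
Bus A 2 down [OR]: Distribution tier down=not, Bus B 2 down=not, Aft rectifier 2 is out=not → no input occurs → does not occur.
Data center power outage [OR]: Bus A lost=not, Utility feed fails=not, Bus A 2 down=not → no input occurs → does not occur.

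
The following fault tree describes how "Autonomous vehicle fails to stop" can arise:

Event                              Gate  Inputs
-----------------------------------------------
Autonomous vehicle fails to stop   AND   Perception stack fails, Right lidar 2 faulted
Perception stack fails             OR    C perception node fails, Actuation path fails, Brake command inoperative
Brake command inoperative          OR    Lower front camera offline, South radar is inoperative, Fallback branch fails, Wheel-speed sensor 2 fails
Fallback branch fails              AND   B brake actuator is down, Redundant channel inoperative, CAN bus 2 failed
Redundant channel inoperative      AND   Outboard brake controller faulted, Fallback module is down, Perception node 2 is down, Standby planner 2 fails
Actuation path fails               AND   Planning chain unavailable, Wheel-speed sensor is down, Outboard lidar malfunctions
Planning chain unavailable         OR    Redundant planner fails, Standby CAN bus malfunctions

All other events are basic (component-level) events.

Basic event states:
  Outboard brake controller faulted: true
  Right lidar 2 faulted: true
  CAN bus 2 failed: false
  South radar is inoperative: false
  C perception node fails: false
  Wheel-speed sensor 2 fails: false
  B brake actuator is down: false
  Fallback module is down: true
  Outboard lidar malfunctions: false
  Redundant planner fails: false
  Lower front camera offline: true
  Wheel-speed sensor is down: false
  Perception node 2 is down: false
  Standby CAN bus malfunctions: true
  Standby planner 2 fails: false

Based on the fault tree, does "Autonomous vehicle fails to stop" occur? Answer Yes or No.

Planning chain unavailable [OR]: Redundant planner fails=not, Standby CAN bus malfunctions=occurs → at least one input occurs → occurs.
Actuation path fails [AND]: Planning chain unavailable=occurs, Wheel-speed sensor is down=not, Outboard lidar malfunctions=not → not all inputs occur → does not occur.
Redundant channel inoperative [AND]: Outboard brake controller faulted=occurs, Fallback module is down=occurs, Perception node 2 is down=not, Standby planner 2 fails=not → not all inputs occur → does not occur.
Fallback branch fails [AND]: B brake actuator is down=not, Redundant channel inoperative=not, CAN bus 2 failed=not → not all inputs occur → does not occur.
Brake command inoperative [OR]: Lower front camera offline=occurs, South radar is inoperative=not, Fallback branch fails=not, Wheel-speed sensor 2 fails=not → at least one input occurs → occurs.
Perception stack fails [OR]: C perception node fails=not, Actuation path fails=not, Brake command inoperative=occurs → at least one input occurs → occurs.
Autonomous vehicle fails to stop [AND]: Perception stack fails=occurs, Right lidar 2 faulted=occurs → all inputs occur → occurs.

Yes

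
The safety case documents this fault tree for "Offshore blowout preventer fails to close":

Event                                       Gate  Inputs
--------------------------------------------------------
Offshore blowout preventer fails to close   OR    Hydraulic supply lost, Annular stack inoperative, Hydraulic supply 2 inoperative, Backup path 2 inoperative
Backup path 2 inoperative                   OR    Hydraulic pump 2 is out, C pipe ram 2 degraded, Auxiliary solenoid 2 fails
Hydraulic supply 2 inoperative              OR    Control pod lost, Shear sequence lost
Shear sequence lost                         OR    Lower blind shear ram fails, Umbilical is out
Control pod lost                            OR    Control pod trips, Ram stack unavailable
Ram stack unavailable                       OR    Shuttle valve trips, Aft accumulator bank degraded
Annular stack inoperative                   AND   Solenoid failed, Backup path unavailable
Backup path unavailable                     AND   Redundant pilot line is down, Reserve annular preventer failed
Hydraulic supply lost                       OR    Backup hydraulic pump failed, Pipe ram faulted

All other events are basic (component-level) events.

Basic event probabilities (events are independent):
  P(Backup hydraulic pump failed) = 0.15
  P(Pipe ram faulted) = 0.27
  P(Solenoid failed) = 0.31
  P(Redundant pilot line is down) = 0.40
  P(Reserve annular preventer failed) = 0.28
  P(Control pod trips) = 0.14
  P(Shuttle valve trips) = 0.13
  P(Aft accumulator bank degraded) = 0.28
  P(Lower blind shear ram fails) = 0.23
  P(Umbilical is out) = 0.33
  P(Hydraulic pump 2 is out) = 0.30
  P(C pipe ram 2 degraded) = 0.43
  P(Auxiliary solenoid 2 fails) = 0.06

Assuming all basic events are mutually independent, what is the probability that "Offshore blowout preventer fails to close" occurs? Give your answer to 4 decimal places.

0.9376

P(Hydraulic supply lost) [OR] = 1 − (1−0.15) × (1−0.27) = 0.379500
P(Backup path unavailable) [AND] = 0.40 × 0.28 = 0.112000
P(Annular stack inoperative) [AND] = 0.31 × 0.112000 = 0.034720
P(Ram stack unavailable) [OR] = 1 − (1−0.13) × (1−0.28) = 0.373600
P(Control pod lost) [OR] = 1 − (1−0.14) × (1−0.373600) = 0.461296
P(Shear sequence lost) [OR] = 1 − (1−0.23) × (1−0.33) = 0.484100
P(Hydraulic supply 2 inoperative) [OR] = 1 − (1−0.461296) × (1−0.484100) = 0.722083
P(Backup path 2 inoperative) [OR] = 1 − (1−0.30) × (1−0.43) × (1−0.06) = 0.624940
P(Offshore blowout preventer fails to close) [OR] = 1 − (1−0.379500) × (1−0.034720) × (1−0.722083) × (1−0.624940) = 0.937567
Rounded to 4 decimal places: P(Offshore blowout preventer fails to close) ≈ 0.9376.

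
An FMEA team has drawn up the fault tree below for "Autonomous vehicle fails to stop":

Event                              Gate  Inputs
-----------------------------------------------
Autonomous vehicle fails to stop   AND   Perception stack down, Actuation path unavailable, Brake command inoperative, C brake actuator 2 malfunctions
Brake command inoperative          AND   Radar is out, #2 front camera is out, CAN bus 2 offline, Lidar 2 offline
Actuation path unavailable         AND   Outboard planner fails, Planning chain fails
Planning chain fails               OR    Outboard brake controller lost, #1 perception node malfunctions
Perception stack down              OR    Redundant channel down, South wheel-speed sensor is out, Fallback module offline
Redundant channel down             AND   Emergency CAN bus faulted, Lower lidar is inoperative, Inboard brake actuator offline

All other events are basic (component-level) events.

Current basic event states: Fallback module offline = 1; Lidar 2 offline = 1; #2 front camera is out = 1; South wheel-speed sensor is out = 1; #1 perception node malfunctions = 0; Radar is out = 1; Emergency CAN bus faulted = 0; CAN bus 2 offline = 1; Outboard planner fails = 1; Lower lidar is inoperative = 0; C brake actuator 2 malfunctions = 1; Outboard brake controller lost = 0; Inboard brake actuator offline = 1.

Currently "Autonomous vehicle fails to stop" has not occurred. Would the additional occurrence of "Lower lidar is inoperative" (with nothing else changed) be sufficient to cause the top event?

No

Counterfactual: set "Lower lidar is inoperative" to occurred.
Redundant channel down [AND]: Emergency CAN bus faulted=not, Lower lidar is inoperative=occurs, Inboard brake actuator offline=occurs → not all inputs occur → does not occur.
Perception stack down [OR]: Redundant channel down=not, South wheel-speed sensor is out=occurs, Fallback module offline=occurs → at least one input occurs → occurs.
Planning chain fails [OR]: Outboard brake controller lost=not, #1 perception node malfunctions=not → no input occurs → does not occur.
Actuation path unavailable [AND]: Outboard planner fails=occurs, Planning chain fails=not → not all inputs occur → does not occur.
Brake command inoperative [AND]: Radar is out=occurs, #2 front camera is out=occurs, CAN bus 2 offline=occurs, Lidar 2 offline=occurs → all inputs occur → occurs.
Autonomous vehicle fails to stop [AND]: Perception stack down=occurs, Actuation path unavailable=not, Brake command inoperative=occurs, C brake actuator 2 malfunctions=occurs → not all inputs occur → does not occur.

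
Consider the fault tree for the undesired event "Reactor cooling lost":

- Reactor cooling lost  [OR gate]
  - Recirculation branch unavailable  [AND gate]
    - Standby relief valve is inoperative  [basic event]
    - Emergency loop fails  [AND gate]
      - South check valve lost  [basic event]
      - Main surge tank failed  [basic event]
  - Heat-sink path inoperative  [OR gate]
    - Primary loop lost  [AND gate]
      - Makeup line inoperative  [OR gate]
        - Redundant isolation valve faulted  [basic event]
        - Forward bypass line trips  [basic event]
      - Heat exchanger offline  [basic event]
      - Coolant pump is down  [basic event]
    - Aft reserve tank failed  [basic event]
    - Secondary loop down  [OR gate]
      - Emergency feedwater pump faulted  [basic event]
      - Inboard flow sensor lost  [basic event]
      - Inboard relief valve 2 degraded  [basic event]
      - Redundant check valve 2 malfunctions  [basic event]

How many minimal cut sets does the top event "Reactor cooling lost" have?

Emergency loop fails [AND]: one cut set from each child combined → 1 × 1 = 1 cut set(s).
Recirculation branch unavailable [AND]: one cut set from each child combined → 1 × 1 = 1 cut set(s).
Makeup line inoperative [OR]: union of children's cut sets → 2 cut set(s).
Primary loop lost [AND]: one cut set from each child combined → 2 × 1 × 1 = 2 cut set(s).
Secondary loop down [OR]: union of children's cut sets → 4 cut set(s).
Heat-sink path inoperative [OR]: union of children's cut sets → 7 cut set(s).
Reactor cooling lost [OR]: union of children's cut sets → 8 cut set(s).
Minimal cut sets: {Main surge tank failed, South check valve lost, Standby relief valve is inoperative}; {Coolant pump is down, Heat exchanger offline, Redundant isolation valve faulted}; {Coolant pump is down, Forward bypass line trips, Heat exchanger offline}; {Aft reserve tank failed}; {Emergency feedwater pump faulted}; {Inboard flow sensor lost}; {Inboard relief valve 2 degraded}; {Redundant check valve 2 malfunctions}.

8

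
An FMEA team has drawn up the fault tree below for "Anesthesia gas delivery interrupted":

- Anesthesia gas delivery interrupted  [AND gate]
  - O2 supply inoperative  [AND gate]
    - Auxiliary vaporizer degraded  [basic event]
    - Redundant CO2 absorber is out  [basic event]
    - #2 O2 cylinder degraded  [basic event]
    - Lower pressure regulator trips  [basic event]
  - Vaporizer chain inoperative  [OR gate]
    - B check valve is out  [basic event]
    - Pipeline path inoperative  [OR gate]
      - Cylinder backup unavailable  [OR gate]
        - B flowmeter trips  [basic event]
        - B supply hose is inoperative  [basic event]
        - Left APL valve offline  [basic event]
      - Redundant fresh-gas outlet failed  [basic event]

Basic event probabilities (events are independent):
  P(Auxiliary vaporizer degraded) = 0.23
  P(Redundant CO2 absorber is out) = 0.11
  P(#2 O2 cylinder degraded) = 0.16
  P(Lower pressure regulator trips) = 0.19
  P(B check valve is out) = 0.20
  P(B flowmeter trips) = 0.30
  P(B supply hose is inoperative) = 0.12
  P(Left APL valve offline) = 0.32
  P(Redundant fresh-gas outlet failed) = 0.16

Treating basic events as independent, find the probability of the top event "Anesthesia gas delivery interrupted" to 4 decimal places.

P(O2 supply inoperative) [AND] = 0.23 × 0.11 × 0.16 × 0.19 = 0.000769
P(Cylinder backup unavailable) [OR] = 1 − (1−0.30) × (1−0.12) × (1−0.32) = 0.581120
P(Pipeline path inoperative) [OR] = 1 − (1−0.581120) × (1−0.16) = 0.648141
P(Vaporizer chain inoperative) [OR] = 1 − (1−0.20) × (1−0.648141) = 0.718513
P(Anesthesia gas delivery interrupted) [AND] = 0.000769 × 0.718513 = 0.000553
Rounded to 4 decimal places: P(Anesthesia gas delivery interrupted) ≈ 0.0006.

0.0006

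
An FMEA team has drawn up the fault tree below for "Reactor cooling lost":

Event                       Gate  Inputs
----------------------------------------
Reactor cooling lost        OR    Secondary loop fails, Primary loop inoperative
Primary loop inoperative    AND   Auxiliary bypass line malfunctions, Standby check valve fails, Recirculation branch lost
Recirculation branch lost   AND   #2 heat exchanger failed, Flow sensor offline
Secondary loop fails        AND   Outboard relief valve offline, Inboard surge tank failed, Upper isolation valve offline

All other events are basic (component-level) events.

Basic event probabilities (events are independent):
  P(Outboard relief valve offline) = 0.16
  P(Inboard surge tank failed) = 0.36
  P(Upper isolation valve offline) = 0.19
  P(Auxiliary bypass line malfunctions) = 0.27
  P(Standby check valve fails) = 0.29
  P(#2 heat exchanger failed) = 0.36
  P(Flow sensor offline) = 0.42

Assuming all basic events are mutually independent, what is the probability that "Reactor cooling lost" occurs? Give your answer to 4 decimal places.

0.0227

P(Secondary loop fails) [AND] = 0.16 × 0.36 × 0.19 = 0.010944
P(Recirculation branch lost) [AND] = 0.36 × 0.42 = 0.151200
P(Primary loop inoperative) [AND] = 0.27 × 0.29 × 0.151200 = 0.011839
P(Reactor cooling lost) [OR] = 1 − (1−0.010944) × (1−0.011839) = 0.022653
Rounded to 4 decimal places: P(Reactor cooling lost) ≈ 0.0227.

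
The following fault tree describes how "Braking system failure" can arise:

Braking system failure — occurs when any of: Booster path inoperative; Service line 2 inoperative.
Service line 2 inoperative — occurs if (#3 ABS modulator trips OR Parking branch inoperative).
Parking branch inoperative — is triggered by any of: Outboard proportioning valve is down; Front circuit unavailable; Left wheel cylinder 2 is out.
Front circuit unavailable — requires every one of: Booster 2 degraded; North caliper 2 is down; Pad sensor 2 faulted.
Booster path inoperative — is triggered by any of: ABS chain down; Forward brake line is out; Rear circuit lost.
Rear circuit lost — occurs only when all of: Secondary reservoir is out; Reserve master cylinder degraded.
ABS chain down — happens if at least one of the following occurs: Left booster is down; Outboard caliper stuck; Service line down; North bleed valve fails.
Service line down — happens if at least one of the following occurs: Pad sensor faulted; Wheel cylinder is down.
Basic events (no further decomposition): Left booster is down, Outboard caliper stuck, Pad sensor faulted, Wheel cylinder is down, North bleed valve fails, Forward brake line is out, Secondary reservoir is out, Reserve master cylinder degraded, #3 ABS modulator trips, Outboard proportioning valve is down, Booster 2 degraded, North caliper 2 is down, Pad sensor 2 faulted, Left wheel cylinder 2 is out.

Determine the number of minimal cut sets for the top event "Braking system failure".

11

Service line down [OR]: union of children's cut sets → 2 cut set(s).
ABS chain down [OR]: union of children's cut sets → 5 cut set(s).
Rear circuit lost [AND]: one cut set from each child combined → 1 × 1 = 1 cut set(s).
Booster path inoperative [OR]: union of children's cut sets → 7 cut set(s).
Front circuit unavailable [AND]: one cut set from each child combined → 1 × 1 × 1 = 1 cut set(s).
Parking branch inoperative [OR]: union of children's cut sets → 3 cut set(s).
Service line 2 inoperative [OR]: union of children's cut sets → 4 cut set(s).
Braking system failure [OR]: union of children's cut sets → 11 cut set(s).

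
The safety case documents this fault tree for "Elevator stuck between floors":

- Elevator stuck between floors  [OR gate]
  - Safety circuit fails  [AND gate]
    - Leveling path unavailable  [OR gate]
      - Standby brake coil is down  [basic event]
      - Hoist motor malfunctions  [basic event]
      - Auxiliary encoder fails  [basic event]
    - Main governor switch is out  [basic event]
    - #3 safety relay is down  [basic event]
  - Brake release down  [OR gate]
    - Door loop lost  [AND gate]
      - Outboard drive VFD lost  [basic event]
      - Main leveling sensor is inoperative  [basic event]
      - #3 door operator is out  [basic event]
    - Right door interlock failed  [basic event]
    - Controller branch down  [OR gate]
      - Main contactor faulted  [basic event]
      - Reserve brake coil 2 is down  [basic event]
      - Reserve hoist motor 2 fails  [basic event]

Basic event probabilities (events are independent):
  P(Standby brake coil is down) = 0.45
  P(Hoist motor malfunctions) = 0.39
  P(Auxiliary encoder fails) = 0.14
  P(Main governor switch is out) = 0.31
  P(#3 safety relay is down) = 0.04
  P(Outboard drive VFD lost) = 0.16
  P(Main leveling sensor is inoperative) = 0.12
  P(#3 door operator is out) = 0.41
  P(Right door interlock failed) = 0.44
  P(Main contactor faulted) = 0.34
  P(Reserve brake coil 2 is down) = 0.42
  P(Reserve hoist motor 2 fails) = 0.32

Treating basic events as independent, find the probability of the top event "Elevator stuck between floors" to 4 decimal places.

0.8567

P(Leveling path unavailable) [OR] = 1 − (1−0.45) × (1−0.39) × (1−0.14) = 0.711470
P(Safety circuit fails) [AND] = 0.711470 × 0.31 × 0.04 = 0.008822
P(Door loop lost) [AND] = 0.16 × 0.12 × 0.41 = 0.007872
P(Controller branch down) [OR] = 1 − (1−0.34) × (1−0.42) × (1−0.32) = 0.739696
P(Brake release down) [OR] = 1 − (1−0.007872) × (1−0.44) × (1−0.739696) = 0.855377
P(Elevator stuck between floors) [OR] = 1 − (1−0.008822) × (1−0.855377) = 0.856653
Rounded to 4 decimal places: P(Elevator stuck between floors) ≈ 0.8567.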